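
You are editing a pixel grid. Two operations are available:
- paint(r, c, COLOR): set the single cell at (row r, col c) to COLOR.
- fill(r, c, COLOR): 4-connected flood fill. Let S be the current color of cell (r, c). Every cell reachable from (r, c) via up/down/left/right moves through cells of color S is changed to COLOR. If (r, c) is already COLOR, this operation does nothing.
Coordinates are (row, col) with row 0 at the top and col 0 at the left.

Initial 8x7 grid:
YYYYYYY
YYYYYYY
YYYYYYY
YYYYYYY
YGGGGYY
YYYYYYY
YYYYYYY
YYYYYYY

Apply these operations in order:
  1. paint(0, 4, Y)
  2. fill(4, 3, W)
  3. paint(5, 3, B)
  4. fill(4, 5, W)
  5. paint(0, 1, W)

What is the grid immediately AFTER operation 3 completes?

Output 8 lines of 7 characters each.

Answer: YYYYYYY
YYYYYYY
YYYYYYY
YYYYYYY
YWWWWYY
YYYBYYY
YYYYYYY
YYYYYYY

Derivation:
After op 1 paint(0,4,Y):
YYYYYYY
YYYYYYY
YYYYYYY
YYYYYYY
YGGGGYY
YYYYYYY
YYYYYYY
YYYYYYY
After op 2 fill(4,3,W) [4 cells changed]:
YYYYYYY
YYYYYYY
YYYYYYY
YYYYYYY
YWWWWYY
YYYYYYY
YYYYYYY
YYYYYYY
After op 3 paint(5,3,B):
YYYYYYY
YYYYYYY
YYYYYYY
YYYYYYY
YWWWWYY
YYYBYYY
YYYYYYY
YYYYYYY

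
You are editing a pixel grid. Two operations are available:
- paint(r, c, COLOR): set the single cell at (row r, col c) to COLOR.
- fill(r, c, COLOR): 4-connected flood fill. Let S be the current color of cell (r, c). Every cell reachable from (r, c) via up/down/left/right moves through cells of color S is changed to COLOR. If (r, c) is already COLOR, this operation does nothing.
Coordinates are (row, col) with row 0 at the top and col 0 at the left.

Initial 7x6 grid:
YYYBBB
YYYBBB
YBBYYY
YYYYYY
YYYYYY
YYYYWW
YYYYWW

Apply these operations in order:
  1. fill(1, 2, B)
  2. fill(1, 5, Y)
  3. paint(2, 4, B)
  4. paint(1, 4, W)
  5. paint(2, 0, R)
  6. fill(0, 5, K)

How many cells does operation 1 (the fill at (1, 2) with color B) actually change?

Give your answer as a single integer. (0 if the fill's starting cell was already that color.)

Answer: 30

Derivation:
After op 1 fill(1,2,B) [30 cells changed]:
BBBBBB
BBBBBB
BBBBBB
BBBBBB
BBBBBB
BBBBWW
BBBBWW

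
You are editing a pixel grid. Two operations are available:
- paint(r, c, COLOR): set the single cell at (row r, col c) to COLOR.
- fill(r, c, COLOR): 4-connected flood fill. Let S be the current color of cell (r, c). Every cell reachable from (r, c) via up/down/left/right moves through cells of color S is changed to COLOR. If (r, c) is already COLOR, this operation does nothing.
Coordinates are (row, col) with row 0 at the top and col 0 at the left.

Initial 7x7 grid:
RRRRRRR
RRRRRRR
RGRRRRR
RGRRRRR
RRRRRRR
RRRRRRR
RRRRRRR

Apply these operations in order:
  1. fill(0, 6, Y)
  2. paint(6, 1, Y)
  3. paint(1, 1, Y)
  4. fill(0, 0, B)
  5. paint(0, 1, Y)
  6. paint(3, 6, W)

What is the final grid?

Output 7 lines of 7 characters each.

After op 1 fill(0,6,Y) [47 cells changed]:
YYYYYYY
YYYYYYY
YGYYYYY
YGYYYYY
YYYYYYY
YYYYYYY
YYYYYYY
After op 2 paint(6,1,Y):
YYYYYYY
YYYYYYY
YGYYYYY
YGYYYYY
YYYYYYY
YYYYYYY
YYYYYYY
After op 3 paint(1,1,Y):
YYYYYYY
YYYYYYY
YGYYYYY
YGYYYYY
YYYYYYY
YYYYYYY
YYYYYYY
After op 4 fill(0,0,B) [47 cells changed]:
BBBBBBB
BBBBBBB
BGBBBBB
BGBBBBB
BBBBBBB
BBBBBBB
BBBBBBB
After op 5 paint(0,1,Y):
BYBBBBB
BBBBBBB
BGBBBBB
BGBBBBB
BBBBBBB
BBBBBBB
BBBBBBB
After op 6 paint(3,6,W):
BYBBBBB
BBBBBBB
BGBBBBB
BGBBBBW
BBBBBBB
BBBBBBB
BBBBBBB

Answer: BYBBBBB
BBBBBBB
BGBBBBB
BGBBBBW
BBBBBBB
BBBBBBB
BBBBBBB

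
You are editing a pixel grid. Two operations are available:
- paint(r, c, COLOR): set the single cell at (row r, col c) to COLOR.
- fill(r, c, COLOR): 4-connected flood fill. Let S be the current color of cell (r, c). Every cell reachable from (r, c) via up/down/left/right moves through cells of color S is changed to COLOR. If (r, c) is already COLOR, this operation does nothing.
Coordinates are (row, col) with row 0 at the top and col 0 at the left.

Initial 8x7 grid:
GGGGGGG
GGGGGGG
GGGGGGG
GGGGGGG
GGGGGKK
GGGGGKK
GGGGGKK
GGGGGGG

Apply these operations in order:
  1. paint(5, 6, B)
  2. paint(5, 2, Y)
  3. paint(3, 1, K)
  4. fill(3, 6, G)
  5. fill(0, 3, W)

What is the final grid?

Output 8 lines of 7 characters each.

Answer: WWWWWWW
WWWWWWW
WWWWWWW
WKWWWWW
WWWWWKK
WWYWWKB
WWWWWKK
WWWWWWW

Derivation:
After op 1 paint(5,6,B):
GGGGGGG
GGGGGGG
GGGGGGG
GGGGGGG
GGGGGKK
GGGGGKB
GGGGGKK
GGGGGGG
After op 2 paint(5,2,Y):
GGGGGGG
GGGGGGG
GGGGGGG
GGGGGGG
GGGGGKK
GGYGGKB
GGGGGKK
GGGGGGG
After op 3 paint(3,1,K):
GGGGGGG
GGGGGGG
GGGGGGG
GKGGGGG
GGGGGKK
GGYGGKB
GGGGGKK
GGGGGGG
After op 4 fill(3,6,G) [0 cells changed]:
GGGGGGG
GGGGGGG
GGGGGGG
GKGGGGG
GGGGGKK
GGYGGKB
GGGGGKK
GGGGGGG
After op 5 fill(0,3,W) [48 cells changed]:
WWWWWWW
WWWWWWW
WWWWWWW
WKWWWWW
WWWWWKK
WWYWWKB
WWWWWKK
WWWWWWW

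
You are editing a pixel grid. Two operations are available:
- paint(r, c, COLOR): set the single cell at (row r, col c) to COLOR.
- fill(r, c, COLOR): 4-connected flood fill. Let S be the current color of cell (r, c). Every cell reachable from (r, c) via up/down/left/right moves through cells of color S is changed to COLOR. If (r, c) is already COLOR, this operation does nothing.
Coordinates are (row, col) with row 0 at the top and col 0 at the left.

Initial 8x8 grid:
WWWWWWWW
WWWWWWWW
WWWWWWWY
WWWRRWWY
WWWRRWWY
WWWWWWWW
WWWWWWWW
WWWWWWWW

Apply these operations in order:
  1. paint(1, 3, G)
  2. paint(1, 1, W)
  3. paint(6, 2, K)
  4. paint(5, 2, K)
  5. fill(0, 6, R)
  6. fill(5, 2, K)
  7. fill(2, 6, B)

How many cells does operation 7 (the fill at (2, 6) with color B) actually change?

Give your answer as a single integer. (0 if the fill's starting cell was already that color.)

Answer: 58

Derivation:
After op 1 paint(1,3,G):
WWWWWWWW
WWWGWWWW
WWWWWWWY
WWWRRWWY
WWWRRWWY
WWWWWWWW
WWWWWWWW
WWWWWWWW
After op 2 paint(1,1,W):
WWWWWWWW
WWWGWWWW
WWWWWWWY
WWWRRWWY
WWWRRWWY
WWWWWWWW
WWWWWWWW
WWWWWWWW
After op 3 paint(6,2,K):
WWWWWWWW
WWWGWWWW
WWWWWWWY
WWWRRWWY
WWWRRWWY
WWWWWWWW
WWKWWWWW
WWWWWWWW
After op 4 paint(5,2,K):
WWWWWWWW
WWWGWWWW
WWWWWWWY
WWWRRWWY
WWWRRWWY
WWKWWWWW
WWKWWWWW
WWWWWWWW
After op 5 fill(0,6,R) [54 cells changed]:
RRRRRRRR
RRRGRRRR
RRRRRRRY
RRRRRRRY
RRRRRRRY
RRKRRRRR
RRKRRRRR
RRRRRRRR
After op 6 fill(5,2,K) [0 cells changed]:
RRRRRRRR
RRRGRRRR
RRRRRRRY
RRRRRRRY
RRRRRRRY
RRKRRRRR
RRKRRRRR
RRRRRRRR
After op 7 fill(2,6,B) [58 cells changed]:
BBBBBBBB
BBBGBBBB
BBBBBBBY
BBBBBBBY
BBBBBBBY
BBKBBBBB
BBKBBBBB
BBBBBBBB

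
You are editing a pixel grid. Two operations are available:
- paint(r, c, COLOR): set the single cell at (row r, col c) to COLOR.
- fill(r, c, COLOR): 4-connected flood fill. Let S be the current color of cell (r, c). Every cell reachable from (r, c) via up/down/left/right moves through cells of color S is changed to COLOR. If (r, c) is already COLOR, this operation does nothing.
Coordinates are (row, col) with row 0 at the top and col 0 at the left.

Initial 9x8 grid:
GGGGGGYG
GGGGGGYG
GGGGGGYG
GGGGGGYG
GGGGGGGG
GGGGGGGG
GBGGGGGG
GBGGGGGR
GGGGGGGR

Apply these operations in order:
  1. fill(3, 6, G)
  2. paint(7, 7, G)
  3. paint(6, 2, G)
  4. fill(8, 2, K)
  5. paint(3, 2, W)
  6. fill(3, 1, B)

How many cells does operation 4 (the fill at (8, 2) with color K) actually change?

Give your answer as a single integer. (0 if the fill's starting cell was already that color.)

After op 1 fill(3,6,G) [4 cells changed]:
GGGGGGGG
GGGGGGGG
GGGGGGGG
GGGGGGGG
GGGGGGGG
GGGGGGGG
GBGGGGGG
GBGGGGGR
GGGGGGGR
After op 2 paint(7,7,G):
GGGGGGGG
GGGGGGGG
GGGGGGGG
GGGGGGGG
GGGGGGGG
GGGGGGGG
GBGGGGGG
GBGGGGGG
GGGGGGGR
After op 3 paint(6,2,G):
GGGGGGGG
GGGGGGGG
GGGGGGGG
GGGGGGGG
GGGGGGGG
GGGGGGGG
GBGGGGGG
GBGGGGGG
GGGGGGGR
After op 4 fill(8,2,K) [69 cells changed]:
KKKKKKKK
KKKKKKKK
KKKKKKKK
KKKKKKKK
KKKKKKKK
KKKKKKKK
KBKKKKKK
KBKKKKKK
KKKKKKKR

Answer: 69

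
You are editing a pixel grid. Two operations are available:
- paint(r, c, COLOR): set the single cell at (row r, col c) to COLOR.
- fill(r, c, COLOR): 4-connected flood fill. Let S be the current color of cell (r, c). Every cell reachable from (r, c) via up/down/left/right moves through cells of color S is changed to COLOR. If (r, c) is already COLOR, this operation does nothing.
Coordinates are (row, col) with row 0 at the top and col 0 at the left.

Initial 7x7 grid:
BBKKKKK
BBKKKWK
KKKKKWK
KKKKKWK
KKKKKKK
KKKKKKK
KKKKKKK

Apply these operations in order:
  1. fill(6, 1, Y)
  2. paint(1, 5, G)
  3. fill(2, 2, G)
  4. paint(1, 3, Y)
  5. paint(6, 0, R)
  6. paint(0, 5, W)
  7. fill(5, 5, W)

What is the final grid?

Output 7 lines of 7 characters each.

Answer: BBWWWWW
BBWYWWW
WWWWWWW
WWWWWWW
WWWWWWW
WWWWWWW
RWWWWWW

Derivation:
After op 1 fill(6,1,Y) [42 cells changed]:
BBYYYYY
BBYYYWY
YYYYYWY
YYYYYWY
YYYYYYY
YYYYYYY
YYYYYYY
After op 2 paint(1,5,G):
BBYYYYY
BBYYYGY
YYYYYWY
YYYYYWY
YYYYYYY
YYYYYYY
YYYYYYY
After op 3 fill(2,2,G) [42 cells changed]:
BBGGGGG
BBGGGGG
GGGGGWG
GGGGGWG
GGGGGGG
GGGGGGG
GGGGGGG
After op 4 paint(1,3,Y):
BBGGGGG
BBGYGGG
GGGGGWG
GGGGGWG
GGGGGGG
GGGGGGG
GGGGGGG
After op 5 paint(6,0,R):
BBGGGGG
BBGYGGG
GGGGGWG
GGGGGWG
GGGGGGG
GGGGGGG
RGGGGGG
After op 6 paint(0,5,W):
BBGGGWG
BBGYGGG
GGGGGWG
GGGGGWG
GGGGGGG
GGGGGGG
RGGGGGG
After op 7 fill(5,5,W) [40 cells changed]:
BBWWWWW
BBWYWWW
WWWWWWW
WWWWWWW
WWWWWWW
WWWWWWW
RWWWWWW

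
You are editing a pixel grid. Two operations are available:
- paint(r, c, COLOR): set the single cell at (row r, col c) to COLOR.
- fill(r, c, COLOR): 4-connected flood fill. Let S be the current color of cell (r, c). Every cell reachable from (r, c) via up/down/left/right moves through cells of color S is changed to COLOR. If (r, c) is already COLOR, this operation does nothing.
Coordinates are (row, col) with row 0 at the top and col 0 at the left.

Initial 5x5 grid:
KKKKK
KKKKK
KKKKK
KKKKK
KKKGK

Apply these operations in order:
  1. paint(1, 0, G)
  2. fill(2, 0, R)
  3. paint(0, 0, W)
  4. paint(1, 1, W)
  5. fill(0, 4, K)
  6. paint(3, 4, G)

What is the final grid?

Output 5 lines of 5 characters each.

Answer: WKKKK
GWKKK
KKKKK
KKKKG
KKKGK

Derivation:
After op 1 paint(1,0,G):
KKKKK
GKKKK
KKKKK
KKKKK
KKKGK
After op 2 fill(2,0,R) [23 cells changed]:
RRRRR
GRRRR
RRRRR
RRRRR
RRRGR
After op 3 paint(0,0,W):
WRRRR
GRRRR
RRRRR
RRRRR
RRRGR
After op 4 paint(1,1,W):
WRRRR
GWRRR
RRRRR
RRRRR
RRRGR
After op 5 fill(0,4,K) [21 cells changed]:
WKKKK
GWKKK
KKKKK
KKKKK
KKKGK
After op 6 paint(3,4,G):
WKKKK
GWKKK
KKKKK
KKKKG
KKKGK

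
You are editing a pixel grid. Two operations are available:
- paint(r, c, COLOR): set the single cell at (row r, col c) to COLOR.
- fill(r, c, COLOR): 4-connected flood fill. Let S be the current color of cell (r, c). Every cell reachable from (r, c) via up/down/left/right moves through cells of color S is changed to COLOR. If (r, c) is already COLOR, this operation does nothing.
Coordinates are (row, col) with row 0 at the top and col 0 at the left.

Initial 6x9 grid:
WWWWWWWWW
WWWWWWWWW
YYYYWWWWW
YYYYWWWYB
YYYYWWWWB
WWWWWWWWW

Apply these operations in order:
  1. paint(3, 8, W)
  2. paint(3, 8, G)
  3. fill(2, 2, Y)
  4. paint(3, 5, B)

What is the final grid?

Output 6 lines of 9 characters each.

Answer: WWWWWWWWW
WWWWWWWWW
YYYYWWWWW
YYYYWBWYG
YYYYWWWWB
WWWWWWWWW

Derivation:
After op 1 paint(3,8,W):
WWWWWWWWW
WWWWWWWWW
YYYYWWWWW
YYYYWWWYW
YYYYWWWWB
WWWWWWWWW
After op 2 paint(3,8,G):
WWWWWWWWW
WWWWWWWWW
YYYYWWWWW
YYYYWWWYG
YYYYWWWWB
WWWWWWWWW
After op 3 fill(2,2,Y) [0 cells changed]:
WWWWWWWWW
WWWWWWWWW
YYYYWWWWW
YYYYWWWYG
YYYYWWWWB
WWWWWWWWW
After op 4 paint(3,5,B):
WWWWWWWWW
WWWWWWWWW
YYYYWWWWW
YYYYWBWYG
YYYYWWWWB
WWWWWWWWW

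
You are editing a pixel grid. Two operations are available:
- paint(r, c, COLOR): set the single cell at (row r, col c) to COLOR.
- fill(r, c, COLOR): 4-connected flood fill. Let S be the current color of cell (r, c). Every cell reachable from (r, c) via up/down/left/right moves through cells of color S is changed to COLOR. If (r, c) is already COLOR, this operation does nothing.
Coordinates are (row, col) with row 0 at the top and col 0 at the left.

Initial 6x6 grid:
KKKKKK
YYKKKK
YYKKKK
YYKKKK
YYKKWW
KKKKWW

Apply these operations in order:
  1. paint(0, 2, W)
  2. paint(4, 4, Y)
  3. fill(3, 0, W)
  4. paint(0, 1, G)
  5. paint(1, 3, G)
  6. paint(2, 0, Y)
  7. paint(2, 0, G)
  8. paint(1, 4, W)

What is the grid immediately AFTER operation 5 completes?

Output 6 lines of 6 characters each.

After op 1 paint(0,2,W):
KKWKKK
YYKKKK
YYKKKK
YYKKKK
YYKKWW
KKKKWW
After op 2 paint(4,4,Y):
KKWKKK
YYKKKK
YYKKKK
YYKKKK
YYKKYW
KKKKWW
After op 3 fill(3,0,W) [8 cells changed]:
KKWKKK
WWKKKK
WWKKKK
WWKKKK
WWKKYW
KKKKWW
After op 4 paint(0,1,G):
KGWKKK
WWKKKK
WWKKKK
WWKKKK
WWKKYW
KKKKWW
After op 5 paint(1,3,G):
KGWKKK
WWKGKK
WWKKKK
WWKKKK
WWKKYW
KKKKWW

Answer: KGWKKK
WWKGKK
WWKKKK
WWKKKK
WWKKYW
KKKKWW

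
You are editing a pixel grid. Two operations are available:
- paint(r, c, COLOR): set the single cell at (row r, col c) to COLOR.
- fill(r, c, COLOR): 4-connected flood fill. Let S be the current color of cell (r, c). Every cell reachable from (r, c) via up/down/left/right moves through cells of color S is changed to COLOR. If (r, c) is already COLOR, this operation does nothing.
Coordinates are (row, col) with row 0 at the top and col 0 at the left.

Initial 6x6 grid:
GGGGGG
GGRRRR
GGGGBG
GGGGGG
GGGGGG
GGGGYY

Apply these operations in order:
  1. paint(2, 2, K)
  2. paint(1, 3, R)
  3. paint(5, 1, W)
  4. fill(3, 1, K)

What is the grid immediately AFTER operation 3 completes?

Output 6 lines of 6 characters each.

After op 1 paint(2,2,K):
GGGGGG
GGRRRR
GGKGBG
GGGGGG
GGGGGG
GGGGYY
After op 2 paint(1,3,R):
GGGGGG
GGRRRR
GGKGBG
GGGGGG
GGGGGG
GGGGYY
After op 3 paint(5,1,W):
GGGGGG
GGRRRR
GGKGBG
GGGGGG
GGGGGG
GWGGYY

Answer: GGGGGG
GGRRRR
GGKGBG
GGGGGG
GGGGGG
GWGGYY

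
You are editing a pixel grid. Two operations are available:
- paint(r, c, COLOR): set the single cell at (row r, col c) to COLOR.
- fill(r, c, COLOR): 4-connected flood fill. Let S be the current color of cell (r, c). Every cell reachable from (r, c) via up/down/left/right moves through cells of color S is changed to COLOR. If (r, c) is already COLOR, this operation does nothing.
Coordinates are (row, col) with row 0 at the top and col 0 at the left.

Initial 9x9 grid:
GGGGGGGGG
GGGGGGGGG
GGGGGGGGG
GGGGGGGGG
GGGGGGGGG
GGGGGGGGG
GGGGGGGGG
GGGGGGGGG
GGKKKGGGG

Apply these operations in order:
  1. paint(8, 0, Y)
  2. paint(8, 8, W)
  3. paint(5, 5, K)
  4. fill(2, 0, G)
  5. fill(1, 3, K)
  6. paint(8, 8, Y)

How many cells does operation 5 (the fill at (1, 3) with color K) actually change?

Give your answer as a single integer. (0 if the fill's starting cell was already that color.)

After op 1 paint(8,0,Y):
GGGGGGGGG
GGGGGGGGG
GGGGGGGGG
GGGGGGGGG
GGGGGGGGG
GGGGGGGGG
GGGGGGGGG
GGGGGGGGG
YGKKKGGGG
After op 2 paint(8,8,W):
GGGGGGGGG
GGGGGGGGG
GGGGGGGGG
GGGGGGGGG
GGGGGGGGG
GGGGGGGGG
GGGGGGGGG
GGGGGGGGG
YGKKKGGGW
After op 3 paint(5,5,K):
GGGGGGGGG
GGGGGGGGG
GGGGGGGGG
GGGGGGGGG
GGGGGGGGG
GGGGGKGGG
GGGGGGGGG
GGGGGGGGG
YGKKKGGGW
After op 4 fill(2,0,G) [0 cells changed]:
GGGGGGGGG
GGGGGGGGG
GGGGGGGGG
GGGGGGGGG
GGGGGGGGG
GGGGGKGGG
GGGGGGGGG
GGGGGGGGG
YGKKKGGGW
After op 5 fill(1,3,K) [75 cells changed]:
KKKKKKKKK
KKKKKKKKK
KKKKKKKKK
KKKKKKKKK
KKKKKKKKK
KKKKKKKKK
KKKKKKKKK
KKKKKKKKK
YKKKKKKKW

Answer: 75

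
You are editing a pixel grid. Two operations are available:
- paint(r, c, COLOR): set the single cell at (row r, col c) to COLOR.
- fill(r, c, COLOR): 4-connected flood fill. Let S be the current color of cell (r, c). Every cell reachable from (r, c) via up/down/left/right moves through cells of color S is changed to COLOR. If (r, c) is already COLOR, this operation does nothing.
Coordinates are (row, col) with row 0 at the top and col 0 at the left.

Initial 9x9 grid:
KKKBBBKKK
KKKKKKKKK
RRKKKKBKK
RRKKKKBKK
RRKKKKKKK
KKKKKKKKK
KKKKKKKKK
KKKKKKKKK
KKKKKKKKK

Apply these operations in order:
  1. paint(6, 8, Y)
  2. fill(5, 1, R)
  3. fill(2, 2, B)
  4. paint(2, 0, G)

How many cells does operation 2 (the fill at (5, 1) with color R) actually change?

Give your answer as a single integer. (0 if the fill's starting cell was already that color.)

Answer: 69

Derivation:
After op 1 paint(6,8,Y):
KKKBBBKKK
KKKKKKKKK
RRKKKKBKK
RRKKKKBKK
RRKKKKKKK
KKKKKKKKK
KKKKKKKKY
KKKKKKKKK
KKKKKKKKK
After op 2 fill(5,1,R) [69 cells changed]:
RRRBBBRRR
RRRRRRRRR
RRRRRRBRR
RRRRRRBRR
RRRRRRRRR
RRRRRRRRR
RRRRRRRRY
RRRRRRRRR
RRRRRRRRR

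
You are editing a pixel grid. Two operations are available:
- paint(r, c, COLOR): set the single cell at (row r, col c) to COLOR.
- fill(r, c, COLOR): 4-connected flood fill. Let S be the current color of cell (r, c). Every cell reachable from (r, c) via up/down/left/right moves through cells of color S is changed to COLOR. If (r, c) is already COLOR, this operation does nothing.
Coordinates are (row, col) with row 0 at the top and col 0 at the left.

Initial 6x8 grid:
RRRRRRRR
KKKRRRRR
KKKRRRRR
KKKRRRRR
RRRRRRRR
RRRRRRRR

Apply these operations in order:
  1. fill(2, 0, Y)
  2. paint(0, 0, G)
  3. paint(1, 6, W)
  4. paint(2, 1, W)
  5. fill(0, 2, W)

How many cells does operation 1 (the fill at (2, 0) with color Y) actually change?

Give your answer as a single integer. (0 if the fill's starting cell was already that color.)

After op 1 fill(2,0,Y) [9 cells changed]:
RRRRRRRR
YYYRRRRR
YYYRRRRR
YYYRRRRR
RRRRRRRR
RRRRRRRR

Answer: 9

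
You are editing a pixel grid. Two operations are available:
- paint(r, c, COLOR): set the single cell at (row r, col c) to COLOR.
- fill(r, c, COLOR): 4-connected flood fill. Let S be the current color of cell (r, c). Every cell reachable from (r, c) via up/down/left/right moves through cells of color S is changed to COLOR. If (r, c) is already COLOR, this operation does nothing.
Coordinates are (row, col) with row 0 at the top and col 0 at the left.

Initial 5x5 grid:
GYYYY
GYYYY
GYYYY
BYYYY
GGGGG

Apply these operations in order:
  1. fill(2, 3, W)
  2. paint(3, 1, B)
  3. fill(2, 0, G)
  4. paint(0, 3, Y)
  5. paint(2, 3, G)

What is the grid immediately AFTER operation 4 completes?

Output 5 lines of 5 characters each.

Answer: GWWYW
GWWWW
GWWWW
BBWWW
GGGGG

Derivation:
After op 1 fill(2,3,W) [16 cells changed]:
GWWWW
GWWWW
GWWWW
BWWWW
GGGGG
After op 2 paint(3,1,B):
GWWWW
GWWWW
GWWWW
BBWWW
GGGGG
After op 3 fill(2,0,G) [0 cells changed]:
GWWWW
GWWWW
GWWWW
BBWWW
GGGGG
After op 4 paint(0,3,Y):
GWWYW
GWWWW
GWWWW
BBWWW
GGGGG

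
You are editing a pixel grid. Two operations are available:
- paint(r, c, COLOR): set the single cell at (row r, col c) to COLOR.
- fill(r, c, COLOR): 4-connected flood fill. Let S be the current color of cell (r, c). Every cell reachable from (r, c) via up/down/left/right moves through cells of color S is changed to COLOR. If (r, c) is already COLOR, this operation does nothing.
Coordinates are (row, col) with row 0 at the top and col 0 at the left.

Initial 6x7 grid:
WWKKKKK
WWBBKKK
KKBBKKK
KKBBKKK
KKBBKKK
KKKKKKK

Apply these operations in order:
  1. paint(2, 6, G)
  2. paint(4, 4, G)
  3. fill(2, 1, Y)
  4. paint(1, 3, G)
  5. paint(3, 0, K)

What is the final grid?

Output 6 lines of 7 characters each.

After op 1 paint(2,6,G):
WWKKKKK
WWBBKKK
KKBBKKG
KKBBKKK
KKBBKKK
KKKKKKK
After op 2 paint(4,4,G):
WWKKKKK
WWBBKKK
KKBBKKG
KKBBKKK
KKBBGKK
KKKKKKK
After op 3 fill(2,1,Y) [28 cells changed]:
WWYYYYY
WWBBYYY
YYBBYYG
YYBBYYY
YYBBGYY
YYYYYYY
After op 4 paint(1,3,G):
WWYYYYY
WWBGYYY
YYBBYYG
YYBBYYY
YYBBGYY
YYYYYYY
After op 5 paint(3,0,K):
WWYYYYY
WWBGYYY
YYBBYYG
KYBBYYY
YYBBGYY
YYYYYYY

Answer: WWYYYYY
WWBGYYY
YYBBYYG
KYBBYYY
YYBBGYY
YYYYYYY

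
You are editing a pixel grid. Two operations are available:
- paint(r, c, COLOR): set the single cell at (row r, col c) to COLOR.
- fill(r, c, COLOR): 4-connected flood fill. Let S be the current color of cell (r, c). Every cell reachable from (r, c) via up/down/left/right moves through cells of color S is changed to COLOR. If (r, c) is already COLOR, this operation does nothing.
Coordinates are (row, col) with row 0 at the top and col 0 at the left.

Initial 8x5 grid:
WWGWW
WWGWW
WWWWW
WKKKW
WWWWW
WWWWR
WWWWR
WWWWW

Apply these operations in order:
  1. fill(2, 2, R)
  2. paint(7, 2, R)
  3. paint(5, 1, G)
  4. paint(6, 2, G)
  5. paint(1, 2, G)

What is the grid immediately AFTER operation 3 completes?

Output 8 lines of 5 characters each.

After op 1 fill(2,2,R) [33 cells changed]:
RRGRR
RRGRR
RRRRR
RKKKR
RRRRR
RRRRR
RRRRR
RRRRR
After op 2 paint(7,2,R):
RRGRR
RRGRR
RRRRR
RKKKR
RRRRR
RRRRR
RRRRR
RRRRR
After op 3 paint(5,1,G):
RRGRR
RRGRR
RRRRR
RKKKR
RRRRR
RGRRR
RRRRR
RRRRR

Answer: RRGRR
RRGRR
RRRRR
RKKKR
RRRRR
RGRRR
RRRRR
RRRRR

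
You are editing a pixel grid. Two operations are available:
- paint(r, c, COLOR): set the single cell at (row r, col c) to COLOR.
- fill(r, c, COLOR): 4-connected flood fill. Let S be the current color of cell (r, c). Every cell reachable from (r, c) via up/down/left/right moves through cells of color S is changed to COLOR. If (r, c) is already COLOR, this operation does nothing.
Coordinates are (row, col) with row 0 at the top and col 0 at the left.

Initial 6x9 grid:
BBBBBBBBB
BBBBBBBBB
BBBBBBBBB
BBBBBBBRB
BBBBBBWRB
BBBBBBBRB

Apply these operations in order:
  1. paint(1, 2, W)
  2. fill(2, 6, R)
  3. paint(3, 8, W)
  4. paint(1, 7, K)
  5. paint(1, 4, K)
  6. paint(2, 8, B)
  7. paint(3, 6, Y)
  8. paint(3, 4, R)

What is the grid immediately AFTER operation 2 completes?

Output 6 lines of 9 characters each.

After op 1 paint(1,2,W):
BBBBBBBBB
BBWBBBBBB
BBBBBBBBB
BBBBBBBRB
BBBBBBWRB
BBBBBBBRB
After op 2 fill(2,6,R) [49 cells changed]:
RRRRRRRRR
RRWRRRRRR
RRRRRRRRR
RRRRRRRRR
RRRRRRWRR
RRRRRRRRR

Answer: RRRRRRRRR
RRWRRRRRR
RRRRRRRRR
RRRRRRRRR
RRRRRRWRR
RRRRRRRRR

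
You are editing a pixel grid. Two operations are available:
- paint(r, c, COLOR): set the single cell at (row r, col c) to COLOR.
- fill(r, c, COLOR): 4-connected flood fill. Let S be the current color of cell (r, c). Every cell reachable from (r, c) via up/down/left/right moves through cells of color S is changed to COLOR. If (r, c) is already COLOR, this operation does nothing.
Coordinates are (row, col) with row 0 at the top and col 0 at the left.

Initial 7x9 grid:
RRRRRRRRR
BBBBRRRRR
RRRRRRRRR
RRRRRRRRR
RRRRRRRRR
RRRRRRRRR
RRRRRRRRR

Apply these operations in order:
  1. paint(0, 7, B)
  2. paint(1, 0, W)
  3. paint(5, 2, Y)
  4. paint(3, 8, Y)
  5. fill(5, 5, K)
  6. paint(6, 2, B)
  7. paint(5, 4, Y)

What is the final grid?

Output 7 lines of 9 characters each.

Answer: KKKKKKKBK
WBBBKKKKK
KKKKKKKKK
KKKKKKKKY
KKKKKKKKK
KKYKYKKKK
KKBKKKKKK

Derivation:
After op 1 paint(0,7,B):
RRRRRRRBR
BBBBRRRRR
RRRRRRRRR
RRRRRRRRR
RRRRRRRRR
RRRRRRRRR
RRRRRRRRR
After op 2 paint(1,0,W):
RRRRRRRBR
WBBBRRRRR
RRRRRRRRR
RRRRRRRRR
RRRRRRRRR
RRRRRRRRR
RRRRRRRRR
After op 3 paint(5,2,Y):
RRRRRRRBR
WBBBRRRRR
RRRRRRRRR
RRRRRRRRR
RRRRRRRRR
RRYRRRRRR
RRRRRRRRR
After op 4 paint(3,8,Y):
RRRRRRRBR
WBBBRRRRR
RRRRRRRRR
RRRRRRRRY
RRRRRRRRR
RRYRRRRRR
RRRRRRRRR
After op 5 fill(5,5,K) [56 cells changed]:
KKKKKKKBK
WBBBKKKKK
KKKKKKKKK
KKKKKKKKY
KKKKKKKKK
KKYKKKKKK
KKKKKKKKK
After op 6 paint(6,2,B):
KKKKKKKBK
WBBBKKKKK
KKKKKKKKK
KKKKKKKKY
KKKKKKKKK
KKYKKKKKK
KKBKKKKKK
After op 7 paint(5,4,Y):
KKKKKKKBK
WBBBKKKKK
KKKKKKKKK
KKKKKKKKY
KKKKKKKKK
KKYKYKKKK
KKBKKKKKK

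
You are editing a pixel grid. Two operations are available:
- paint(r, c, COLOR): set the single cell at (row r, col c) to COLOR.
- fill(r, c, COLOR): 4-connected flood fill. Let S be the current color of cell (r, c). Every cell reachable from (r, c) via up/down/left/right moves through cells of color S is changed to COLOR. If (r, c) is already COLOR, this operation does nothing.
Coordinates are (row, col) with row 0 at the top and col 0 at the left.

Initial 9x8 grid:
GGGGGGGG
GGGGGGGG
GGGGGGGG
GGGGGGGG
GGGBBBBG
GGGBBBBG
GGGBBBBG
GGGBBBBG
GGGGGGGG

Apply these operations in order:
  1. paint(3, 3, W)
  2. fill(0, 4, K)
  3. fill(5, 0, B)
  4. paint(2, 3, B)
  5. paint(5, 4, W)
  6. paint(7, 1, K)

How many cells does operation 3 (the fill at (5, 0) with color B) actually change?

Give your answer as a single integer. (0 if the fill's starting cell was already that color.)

After op 1 paint(3,3,W):
GGGGGGGG
GGGGGGGG
GGGGGGGG
GGGWGGGG
GGGBBBBG
GGGBBBBG
GGGBBBBG
GGGBBBBG
GGGGGGGG
After op 2 fill(0,4,K) [55 cells changed]:
KKKKKKKK
KKKKKKKK
KKKKKKKK
KKKWKKKK
KKKBBBBK
KKKBBBBK
KKKBBBBK
KKKBBBBK
KKKKKKKK
After op 3 fill(5,0,B) [55 cells changed]:
BBBBBBBB
BBBBBBBB
BBBBBBBB
BBBWBBBB
BBBBBBBB
BBBBBBBB
BBBBBBBB
BBBBBBBB
BBBBBBBB

Answer: 55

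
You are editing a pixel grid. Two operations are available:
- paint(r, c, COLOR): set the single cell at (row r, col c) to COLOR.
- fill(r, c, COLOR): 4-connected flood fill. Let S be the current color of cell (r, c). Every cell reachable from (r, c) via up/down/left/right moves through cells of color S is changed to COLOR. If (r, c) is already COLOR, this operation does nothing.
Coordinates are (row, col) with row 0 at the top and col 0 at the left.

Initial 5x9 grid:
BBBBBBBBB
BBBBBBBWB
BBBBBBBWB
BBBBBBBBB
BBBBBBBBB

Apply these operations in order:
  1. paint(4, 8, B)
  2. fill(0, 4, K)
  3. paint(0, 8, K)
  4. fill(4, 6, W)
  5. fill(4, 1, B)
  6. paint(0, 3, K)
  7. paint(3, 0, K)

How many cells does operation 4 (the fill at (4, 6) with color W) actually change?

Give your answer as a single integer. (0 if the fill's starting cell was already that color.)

After op 1 paint(4,8,B):
BBBBBBBBB
BBBBBBBWB
BBBBBBBWB
BBBBBBBBB
BBBBBBBBB
After op 2 fill(0,4,K) [43 cells changed]:
KKKKKKKKK
KKKKKKKWK
KKKKKKKWK
KKKKKKKKK
KKKKKKKKK
After op 3 paint(0,8,K):
KKKKKKKKK
KKKKKKKWK
KKKKKKKWK
KKKKKKKKK
KKKKKKKKK
After op 4 fill(4,6,W) [43 cells changed]:
WWWWWWWWW
WWWWWWWWW
WWWWWWWWW
WWWWWWWWW
WWWWWWWWW

Answer: 43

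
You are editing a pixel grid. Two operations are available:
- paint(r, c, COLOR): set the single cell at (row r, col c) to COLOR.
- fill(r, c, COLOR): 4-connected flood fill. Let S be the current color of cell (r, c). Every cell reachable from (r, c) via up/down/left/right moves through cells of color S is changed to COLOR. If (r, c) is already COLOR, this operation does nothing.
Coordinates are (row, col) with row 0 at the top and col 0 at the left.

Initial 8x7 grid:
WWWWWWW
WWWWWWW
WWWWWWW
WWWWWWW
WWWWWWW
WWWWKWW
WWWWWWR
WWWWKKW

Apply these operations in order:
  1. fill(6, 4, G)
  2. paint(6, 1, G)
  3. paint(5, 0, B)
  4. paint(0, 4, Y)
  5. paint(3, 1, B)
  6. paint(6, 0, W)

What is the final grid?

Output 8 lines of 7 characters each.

Answer: GGGGYGG
GGGGGGG
GGGGGGG
GBGGGGG
GGGGGGG
BGGGKGG
WGGGGGR
GGGGKKW

Derivation:
After op 1 fill(6,4,G) [51 cells changed]:
GGGGGGG
GGGGGGG
GGGGGGG
GGGGGGG
GGGGGGG
GGGGKGG
GGGGGGR
GGGGKKW
After op 2 paint(6,1,G):
GGGGGGG
GGGGGGG
GGGGGGG
GGGGGGG
GGGGGGG
GGGGKGG
GGGGGGR
GGGGKKW
After op 3 paint(5,0,B):
GGGGGGG
GGGGGGG
GGGGGGG
GGGGGGG
GGGGGGG
BGGGKGG
GGGGGGR
GGGGKKW
After op 4 paint(0,4,Y):
GGGGYGG
GGGGGGG
GGGGGGG
GGGGGGG
GGGGGGG
BGGGKGG
GGGGGGR
GGGGKKW
After op 5 paint(3,1,B):
GGGGYGG
GGGGGGG
GGGGGGG
GBGGGGG
GGGGGGG
BGGGKGG
GGGGGGR
GGGGKKW
After op 6 paint(6,0,W):
GGGGYGG
GGGGGGG
GGGGGGG
GBGGGGG
GGGGGGG
BGGGKGG
WGGGGGR
GGGGKKW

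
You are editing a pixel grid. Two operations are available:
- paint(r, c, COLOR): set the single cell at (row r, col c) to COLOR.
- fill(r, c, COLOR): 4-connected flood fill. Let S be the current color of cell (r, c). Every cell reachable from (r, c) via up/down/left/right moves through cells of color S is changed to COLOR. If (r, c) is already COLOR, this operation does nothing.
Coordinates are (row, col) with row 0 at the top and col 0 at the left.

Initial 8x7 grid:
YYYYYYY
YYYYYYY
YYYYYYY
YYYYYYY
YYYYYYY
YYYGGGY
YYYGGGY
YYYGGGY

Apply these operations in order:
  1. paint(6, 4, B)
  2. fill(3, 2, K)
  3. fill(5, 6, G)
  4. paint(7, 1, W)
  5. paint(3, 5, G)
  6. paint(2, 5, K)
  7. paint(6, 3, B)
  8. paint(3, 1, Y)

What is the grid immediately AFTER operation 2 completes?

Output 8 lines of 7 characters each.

Answer: KKKKKKK
KKKKKKK
KKKKKKK
KKKKKKK
KKKKKKK
KKKGGGK
KKKGBGK
KKKGGGK

Derivation:
After op 1 paint(6,4,B):
YYYYYYY
YYYYYYY
YYYYYYY
YYYYYYY
YYYYYYY
YYYGGGY
YYYGBGY
YYYGGGY
After op 2 fill(3,2,K) [47 cells changed]:
KKKKKKK
KKKKKKK
KKKKKKK
KKKKKKK
KKKKKKK
KKKGGGK
KKKGBGK
KKKGGGK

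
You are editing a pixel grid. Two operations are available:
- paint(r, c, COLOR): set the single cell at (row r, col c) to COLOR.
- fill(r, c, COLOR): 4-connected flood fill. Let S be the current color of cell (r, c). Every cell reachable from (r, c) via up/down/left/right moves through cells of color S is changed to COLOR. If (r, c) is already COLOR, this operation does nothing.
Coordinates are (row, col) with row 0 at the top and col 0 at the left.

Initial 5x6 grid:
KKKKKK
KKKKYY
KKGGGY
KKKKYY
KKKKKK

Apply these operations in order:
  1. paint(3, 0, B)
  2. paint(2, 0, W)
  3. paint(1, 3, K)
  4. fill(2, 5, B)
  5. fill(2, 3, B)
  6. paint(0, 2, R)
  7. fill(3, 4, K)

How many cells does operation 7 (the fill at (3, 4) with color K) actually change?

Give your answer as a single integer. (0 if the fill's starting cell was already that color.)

After op 1 paint(3,0,B):
KKKKKK
KKKKYY
KKGGGY
BKKKYY
KKKKKK
After op 2 paint(2,0,W):
KKKKKK
KKKKYY
WKGGGY
BKKKYY
KKKKKK
After op 3 paint(1,3,K):
KKKKKK
KKKKYY
WKGGGY
BKKKYY
KKKKKK
After op 4 fill(2,5,B) [5 cells changed]:
KKKKKK
KKKKBB
WKGGGB
BKKKBB
KKKKKK
After op 5 fill(2,3,B) [3 cells changed]:
KKKKKK
KKKKBB
WKBBBB
BKKKBB
KKKKKK
After op 6 paint(0,2,R):
KKRKKK
KKKKBB
WKBBBB
BKKKBB
KKKKKK
After op 7 fill(3,4,K) [8 cells changed]:
KKRKKK
KKKKKK
WKKKKK
BKKKKK
KKKKKK

Answer: 8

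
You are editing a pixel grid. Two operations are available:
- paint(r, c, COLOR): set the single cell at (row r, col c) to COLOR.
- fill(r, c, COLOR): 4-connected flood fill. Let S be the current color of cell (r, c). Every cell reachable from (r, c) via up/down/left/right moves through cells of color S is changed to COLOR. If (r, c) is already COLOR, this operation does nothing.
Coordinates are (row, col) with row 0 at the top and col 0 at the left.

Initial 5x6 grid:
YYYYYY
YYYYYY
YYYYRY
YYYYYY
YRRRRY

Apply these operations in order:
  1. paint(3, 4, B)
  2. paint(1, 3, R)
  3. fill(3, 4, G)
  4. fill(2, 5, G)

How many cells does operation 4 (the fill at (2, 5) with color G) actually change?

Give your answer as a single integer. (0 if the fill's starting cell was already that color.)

After op 1 paint(3,4,B):
YYYYYY
YYYYYY
YYYYRY
YYYYBY
YRRRRY
After op 2 paint(1,3,R):
YYYYYY
YYYRYY
YYYYRY
YYYYBY
YRRRRY
After op 3 fill(3,4,G) [1 cells changed]:
YYYYYY
YYYRYY
YYYYRY
YYYYGY
YRRRRY
After op 4 fill(2,5,G) [23 cells changed]:
GGGGGG
GGGRGG
GGGGRG
GGGGGG
GRRRRG

Answer: 23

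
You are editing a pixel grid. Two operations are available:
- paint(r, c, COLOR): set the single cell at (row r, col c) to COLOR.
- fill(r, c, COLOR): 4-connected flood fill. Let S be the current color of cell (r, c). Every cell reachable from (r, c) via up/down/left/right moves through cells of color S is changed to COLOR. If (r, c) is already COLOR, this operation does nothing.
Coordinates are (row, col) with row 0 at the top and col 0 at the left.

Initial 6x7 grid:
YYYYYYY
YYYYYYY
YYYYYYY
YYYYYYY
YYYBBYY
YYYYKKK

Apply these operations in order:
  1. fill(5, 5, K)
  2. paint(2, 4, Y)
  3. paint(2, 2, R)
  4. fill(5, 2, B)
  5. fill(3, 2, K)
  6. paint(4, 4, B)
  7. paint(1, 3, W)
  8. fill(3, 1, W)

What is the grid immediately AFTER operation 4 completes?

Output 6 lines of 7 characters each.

After op 1 fill(5,5,K) [0 cells changed]:
YYYYYYY
YYYYYYY
YYYYYYY
YYYYYYY
YYYBBYY
YYYYKKK
After op 2 paint(2,4,Y):
YYYYYYY
YYYYYYY
YYYYYYY
YYYYYYY
YYYBBYY
YYYYKKK
After op 3 paint(2,2,R):
YYYYYYY
YYYYYYY
YYRYYYY
YYYYYYY
YYYBBYY
YYYYKKK
After op 4 fill(5,2,B) [36 cells changed]:
BBBBBBB
BBBBBBB
BBRBBBB
BBBBBBB
BBBBBBB
BBBBKKK

Answer: BBBBBBB
BBBBBBB
BBRBBBB
BBBBBBB
BBBBBBB
BBBBKKK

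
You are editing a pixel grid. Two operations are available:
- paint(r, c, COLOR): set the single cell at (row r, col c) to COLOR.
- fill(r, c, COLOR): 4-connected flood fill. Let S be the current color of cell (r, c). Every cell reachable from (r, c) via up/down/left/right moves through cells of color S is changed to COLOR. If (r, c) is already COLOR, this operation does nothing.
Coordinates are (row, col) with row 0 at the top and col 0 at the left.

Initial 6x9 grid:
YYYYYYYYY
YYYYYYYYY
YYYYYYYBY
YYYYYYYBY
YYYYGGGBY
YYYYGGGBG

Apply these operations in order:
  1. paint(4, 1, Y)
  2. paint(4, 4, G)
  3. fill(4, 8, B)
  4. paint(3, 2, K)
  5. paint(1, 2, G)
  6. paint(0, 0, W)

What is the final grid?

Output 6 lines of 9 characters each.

Answer: WBBBBBBBB
BBGBBBBBB
BBBBBBBBB
BBKBBBBBB
BBBBGGGBB
BBBBGGGBG

Derivation:
After op 1 paint(4,1,Y):
YYYYYYYYY
YYYYYYYYY
YYYYYYYBY
YYYYYYYBY
YYYYGGGBY
YYYYGGGBG
After op 2 paint(4,4,G):
YYYYYYYYY
YYYYYYYYY
YYYYYYYBY
YYYYYYYBY
YYYYGGGBY
YYYYGGGBG
After op 3 fill(4,8,B) [43 cells changed]:
BBBBBBBBB
BBBBBBBBB
BBBBBBBBB
BBBBBBBBB
BBBBGGGBB
BBBBGGGBG
After op 4 paint(3,2,K):
BBBBBBBBB
BBBBBBBBB
BBBBBBBBB
BBKBBBBBB
BBBBGGGBB
BBBBGGGBG
After op 5 paint(1,2,G):
BBBBBBBBB
BBGBBBBBB
BBBBBBBBB
BBKBBBBBB
BBBBGGGBB
BBBBGGGBG
After op 6 paint(0,0,W):
WBBBBBBBB
BBGBBBBBB
BBBBBBBBB
BBKBBBBBB
BBBBGGGBB
BBBBGGGBG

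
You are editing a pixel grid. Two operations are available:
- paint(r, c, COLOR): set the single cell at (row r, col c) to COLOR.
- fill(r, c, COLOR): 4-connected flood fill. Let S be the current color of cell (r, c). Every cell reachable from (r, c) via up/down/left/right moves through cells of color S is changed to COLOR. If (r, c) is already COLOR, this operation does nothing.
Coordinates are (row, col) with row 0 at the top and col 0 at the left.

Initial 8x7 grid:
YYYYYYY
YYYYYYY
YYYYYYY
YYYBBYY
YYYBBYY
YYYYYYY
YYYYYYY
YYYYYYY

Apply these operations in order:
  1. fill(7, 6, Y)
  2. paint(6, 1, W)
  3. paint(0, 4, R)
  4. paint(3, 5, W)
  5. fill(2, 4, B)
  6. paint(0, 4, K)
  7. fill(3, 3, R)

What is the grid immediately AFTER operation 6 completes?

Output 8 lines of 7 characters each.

After op 1 fill(7,6,Y) [0 cells changed]:
YYYYYYY
YYYYYYY
YYYYYYY
YYYBBYY
YYYBBYY
YYYYYYY
YYYYYYY
YYYYYYY
After op 2 paint(6,1,W):
YYYYYYY
YYYYYYY
YYYYYYY
YYYBBYY
YYYBBYY
YYYYYYY
YWYYYYY
YYYYYYY
After op 3 paint(0,4,R):
YYYYRYY
YYYYYYY
YYYYYYY
YYYBBYY
YYYBBYY
YYYYYYY
YWYYYYY
YYYYYYY
After op 4 paint(3,5,W):
YYYYRYY
YYYYYYY
YYYYYYY
YYYBBWY
YYYBBYY
YYYYYYY
YWYYYYY
YYYYYYY
After op 5 fill(2,4,B) [49 cells changed]:
BBBBRBB
BBBBBBB
BBBBBBB
BBBBBWB
BBBBBBB
BBBBBBB
BWBBBBB
BBBBBBB
After op 6 paint(0,4,K):
BBBBKBB
BBBBBBB
BBBBBBB
BBBBBWB
BBBBBBB
BBBBBBB
BWBBBBB
BBBBBBB

Answer: BBBBKBB
BBBBBBB
BBBBBBB
BBBBBWB
BBBBBBB
BBBBBBB
BWBBBBB
BBBBBBB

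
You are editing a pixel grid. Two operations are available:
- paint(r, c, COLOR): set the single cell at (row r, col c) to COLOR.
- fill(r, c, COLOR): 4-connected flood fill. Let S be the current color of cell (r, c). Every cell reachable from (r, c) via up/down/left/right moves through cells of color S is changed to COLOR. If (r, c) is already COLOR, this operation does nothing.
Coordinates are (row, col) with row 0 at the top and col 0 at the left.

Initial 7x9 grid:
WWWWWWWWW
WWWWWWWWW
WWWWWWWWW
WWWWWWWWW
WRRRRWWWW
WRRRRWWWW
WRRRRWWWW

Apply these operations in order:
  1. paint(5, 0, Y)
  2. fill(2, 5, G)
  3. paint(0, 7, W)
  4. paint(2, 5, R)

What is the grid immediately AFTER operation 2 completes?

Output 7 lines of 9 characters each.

After op 1 paint(5,0,Y):
WWWWWWWWW
WWWWWWWWW
WWWWWWWWW
WWWWWWWWW
WRRRRWWWW
YRRRRWWWW
WRRRRWWWW
After op 2 fill(2,5,G) [49 cells changed]:
GGGGGGGGG
GGGGGGGGG
GGGGGGGGG
GGGGGGGGG
GRRRRGGGG
YRRRRGGGG
WRRRRGGGG

Answer: GGGGGGGGG
GGGGGGGGG
GGGGGGGGG
GGGGGGGGG
GRRRRGGGG
YRRRRGGGG
WRRRRGGGG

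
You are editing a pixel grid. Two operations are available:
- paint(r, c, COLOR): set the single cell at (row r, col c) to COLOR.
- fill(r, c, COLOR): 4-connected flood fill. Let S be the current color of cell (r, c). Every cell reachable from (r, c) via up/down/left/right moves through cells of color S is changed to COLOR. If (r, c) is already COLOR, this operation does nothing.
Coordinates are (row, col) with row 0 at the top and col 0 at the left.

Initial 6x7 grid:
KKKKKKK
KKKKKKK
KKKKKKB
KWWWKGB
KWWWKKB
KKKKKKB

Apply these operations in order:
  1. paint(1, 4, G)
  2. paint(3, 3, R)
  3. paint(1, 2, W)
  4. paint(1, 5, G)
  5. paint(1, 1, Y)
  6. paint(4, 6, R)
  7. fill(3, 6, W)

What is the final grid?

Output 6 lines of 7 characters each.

Answer: KKKKKKK
KYWKGGK
KKKKKKW
KWWRKGW
KWWWKKR
KKKKKKB

Derivation:
After op 1 paint(1,4,G):
KKKKKKK
KKKKGKK
KKKKKKB
KWWWKGB
KWWWKKB
KKKKKKB
After op 2 paint(3,3,R):
KKKKKKK
KKKKGKK
KKKKKKB
KWWRKGB
KWWWKKB
KKKKKKB
After op 3 paint(1,2,W):
KKKKKKK
KKWKGKK
KKKKKKB
KWWRKGB
KWWWKKB
KKKKKKB
After op 4 paint(1,5,G):
KKKKKKK
KKWKGGK
KKKKKKB
KWWRKGB
KWWWKKB
KKKKKKB
After op 5 paint(1,1,Y):
KKKKKKK
KYWKGGK
KKKKKKB
KWWRKGB
KWWWKKB
KKKKKKB
After op 6 paint(4,6,R):
KKKKKKK
KYWKGGK
KKKKKKB
KWWRKGB
KWWWKKR
KKKKKKB
After op 7 fill(3,6,W) [2 cells changed]:
KKKKKKK
KYWKGGK
KKKKKKW
KWWRKGW
KWWWKKR
KKKKKKB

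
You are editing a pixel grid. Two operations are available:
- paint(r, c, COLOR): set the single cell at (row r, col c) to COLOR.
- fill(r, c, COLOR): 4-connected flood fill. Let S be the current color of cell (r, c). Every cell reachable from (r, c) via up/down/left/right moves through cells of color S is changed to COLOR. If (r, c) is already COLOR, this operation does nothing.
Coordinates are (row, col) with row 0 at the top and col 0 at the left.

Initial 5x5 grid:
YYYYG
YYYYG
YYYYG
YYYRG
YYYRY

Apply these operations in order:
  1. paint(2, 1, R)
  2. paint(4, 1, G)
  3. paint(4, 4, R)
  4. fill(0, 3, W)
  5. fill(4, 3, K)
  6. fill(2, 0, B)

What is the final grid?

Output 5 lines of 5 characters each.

Answer: BBBBG
BBBBG
BRBBG
BBBKG
BGBKK

Derivation:
After op 1 paint(2,1,R):
YYYYG
YYYYG
YRYYG
YYYRG
YYYRY
After op 2 paint(4,1,G):
YYYYG
YYYYG
YRYYG
YYYRG
YGYRY
After op 3 paint(4,4,R):
YYYYG
YYYYG
YRYYG
YYYRG
YGYRR
After op 4 fill(0,3,W) [16 cells changed]:
WWWWG
WWWWG
WRWWG
WWWRG
WGWRR
After op 5 fill(4,3,K) [3 cells changed]:
WWWWG
WWWWG
WRWWG
WWWKG
WGWKK
After op 6 fill(2,0,B) [16 cells changed]:
BBBBG
BBBBG
BRBBG
BBBKG
BGBKK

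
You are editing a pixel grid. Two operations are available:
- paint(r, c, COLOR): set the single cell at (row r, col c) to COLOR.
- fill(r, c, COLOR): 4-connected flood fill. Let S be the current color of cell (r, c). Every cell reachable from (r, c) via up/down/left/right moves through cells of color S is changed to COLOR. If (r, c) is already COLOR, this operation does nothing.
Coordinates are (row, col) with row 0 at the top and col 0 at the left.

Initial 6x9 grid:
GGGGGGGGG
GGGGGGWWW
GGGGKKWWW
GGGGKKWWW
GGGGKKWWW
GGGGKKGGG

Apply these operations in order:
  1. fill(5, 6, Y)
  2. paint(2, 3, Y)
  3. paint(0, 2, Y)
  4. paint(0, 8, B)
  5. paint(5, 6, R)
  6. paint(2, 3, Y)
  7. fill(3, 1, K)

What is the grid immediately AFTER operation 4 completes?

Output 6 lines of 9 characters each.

Answer: GGYGGGGGB
GGGGGGWWW
GGGYKKWWW
GGGGKKWWW
GGGGKKWWW
GGGGKKYYY

Derivation:
After op 1 fill(5,6,Y) [3 cells changed]:
GGGGGGGGG
GGGGGGWWW
GGGGKKWWW
GGGGKKWWW
GGGGKKWWW
GGGGKKYYY
After op 2 paint(2,3,Y):
GGGGGGGGG
GGGGGGWWW
GGGYKKWWW
GGGGKKWWW
GGGGKKWWW
GGGGKKYYY
After op 3 paint(0,2,Y):
GGYGGGGGG
GGGGGGWWW
GGGYKKWWW
GGGGKKWWW
GGGGKKWWW
GGGGKKYYY
After op 4 paint(0,8,B):
GGYGGGGGB
GGGGGGWWW
GGGYKKWWW
GGGGKKWWW
GGGGKKWWW
GGGGKKYYY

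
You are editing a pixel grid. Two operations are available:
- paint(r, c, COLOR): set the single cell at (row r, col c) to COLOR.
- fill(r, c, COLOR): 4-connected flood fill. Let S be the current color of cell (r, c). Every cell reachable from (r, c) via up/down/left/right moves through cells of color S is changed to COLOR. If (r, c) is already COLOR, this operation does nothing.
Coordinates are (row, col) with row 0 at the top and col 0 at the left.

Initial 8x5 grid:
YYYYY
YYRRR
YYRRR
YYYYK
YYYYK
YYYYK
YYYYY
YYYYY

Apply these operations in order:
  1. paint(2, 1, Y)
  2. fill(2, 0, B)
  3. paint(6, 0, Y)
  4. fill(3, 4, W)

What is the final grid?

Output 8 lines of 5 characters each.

After op 1 paint(2,1,Y):
YYYYY
YYRRR
YYRRR
YYYYK
YYYYK
YYYYK
YYYYY
YYYYY
After op 2 fill(2,0,B) [31 cells changed]:
BBBBB
BBRRR
BBRRR
BBBBK
BBBBK
BBBBK
BBBBB
BBBBB
After op 3 paint(6,0,Y):
BBBBB
BBRRR
BBRRR
BBBBK
BBBBK
BBBBK
YBBBB
BBBBB
After op 4 fill(3,4,W) [3 cells changed]:
BBBBB
BBRRR
BBRRR
BBBBW
BBBBW
BBBBW
YBBBB
BBBBB

Answer: BBBBB
BBRRR
BBRRR
BBBBW
BBBBW
BBBBW
YBBBB
BBBBB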